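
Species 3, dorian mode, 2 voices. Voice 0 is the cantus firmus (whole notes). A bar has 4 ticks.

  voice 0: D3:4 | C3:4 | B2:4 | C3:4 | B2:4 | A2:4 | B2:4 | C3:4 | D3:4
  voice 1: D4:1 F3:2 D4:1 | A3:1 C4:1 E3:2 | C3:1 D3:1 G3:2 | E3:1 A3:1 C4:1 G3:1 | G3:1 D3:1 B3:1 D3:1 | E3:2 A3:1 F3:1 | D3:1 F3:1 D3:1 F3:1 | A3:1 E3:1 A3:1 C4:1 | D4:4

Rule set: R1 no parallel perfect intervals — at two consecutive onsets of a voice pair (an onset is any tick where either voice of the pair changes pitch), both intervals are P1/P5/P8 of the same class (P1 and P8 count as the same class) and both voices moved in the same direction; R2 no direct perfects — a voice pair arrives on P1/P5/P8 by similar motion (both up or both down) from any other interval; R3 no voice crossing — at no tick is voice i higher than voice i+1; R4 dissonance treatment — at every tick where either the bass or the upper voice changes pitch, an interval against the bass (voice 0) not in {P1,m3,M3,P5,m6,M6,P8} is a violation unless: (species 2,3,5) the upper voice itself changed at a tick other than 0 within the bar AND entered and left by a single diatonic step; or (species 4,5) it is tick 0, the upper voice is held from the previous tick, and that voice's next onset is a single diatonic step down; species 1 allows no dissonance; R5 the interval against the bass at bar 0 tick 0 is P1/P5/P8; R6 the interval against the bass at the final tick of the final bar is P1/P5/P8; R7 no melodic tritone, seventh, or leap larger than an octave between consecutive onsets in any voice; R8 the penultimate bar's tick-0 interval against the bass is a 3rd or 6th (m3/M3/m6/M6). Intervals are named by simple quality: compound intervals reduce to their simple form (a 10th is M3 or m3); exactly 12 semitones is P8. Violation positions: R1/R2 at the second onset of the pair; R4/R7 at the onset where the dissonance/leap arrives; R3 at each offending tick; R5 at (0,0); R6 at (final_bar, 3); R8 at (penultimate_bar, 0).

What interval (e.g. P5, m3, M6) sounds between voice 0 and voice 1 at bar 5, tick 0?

P5

voice 0=A2 voice 1=E3 -> P5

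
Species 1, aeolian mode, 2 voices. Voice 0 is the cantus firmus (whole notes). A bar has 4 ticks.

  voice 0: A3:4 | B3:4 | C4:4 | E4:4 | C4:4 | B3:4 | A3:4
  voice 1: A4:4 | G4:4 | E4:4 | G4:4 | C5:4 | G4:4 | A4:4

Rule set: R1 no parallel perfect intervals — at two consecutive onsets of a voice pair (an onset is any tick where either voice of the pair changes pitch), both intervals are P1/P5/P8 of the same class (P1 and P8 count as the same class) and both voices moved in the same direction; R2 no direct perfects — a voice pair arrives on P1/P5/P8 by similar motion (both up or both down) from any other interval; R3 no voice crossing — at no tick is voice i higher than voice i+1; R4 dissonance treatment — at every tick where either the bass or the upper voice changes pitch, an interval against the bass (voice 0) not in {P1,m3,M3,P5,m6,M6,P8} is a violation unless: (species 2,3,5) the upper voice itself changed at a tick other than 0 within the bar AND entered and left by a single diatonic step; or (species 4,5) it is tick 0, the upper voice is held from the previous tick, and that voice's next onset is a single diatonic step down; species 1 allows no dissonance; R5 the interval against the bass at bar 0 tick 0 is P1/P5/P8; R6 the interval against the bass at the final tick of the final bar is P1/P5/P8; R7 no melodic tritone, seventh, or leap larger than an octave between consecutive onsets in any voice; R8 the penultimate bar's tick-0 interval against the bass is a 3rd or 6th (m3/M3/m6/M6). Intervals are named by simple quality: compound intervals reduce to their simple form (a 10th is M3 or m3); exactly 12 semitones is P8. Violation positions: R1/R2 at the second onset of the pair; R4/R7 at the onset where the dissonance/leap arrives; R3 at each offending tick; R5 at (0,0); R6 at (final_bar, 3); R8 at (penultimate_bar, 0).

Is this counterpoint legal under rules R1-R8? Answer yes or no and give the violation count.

bar 0: v0=A3 v1=A4 (P8)
bar 1: v0=B3 v1=G4 (m6)
bar 2: v0=C4 v1=E4 (M3)
bar 3: v0=E4 v1=G4 (m3)
bar 4: v0=C4 v1=C5 (P8)
bar 5: v0=B3 v1=G4 (m6)
bar 6: v0=A3 v1=A4 (P8)

Yes (0 violations)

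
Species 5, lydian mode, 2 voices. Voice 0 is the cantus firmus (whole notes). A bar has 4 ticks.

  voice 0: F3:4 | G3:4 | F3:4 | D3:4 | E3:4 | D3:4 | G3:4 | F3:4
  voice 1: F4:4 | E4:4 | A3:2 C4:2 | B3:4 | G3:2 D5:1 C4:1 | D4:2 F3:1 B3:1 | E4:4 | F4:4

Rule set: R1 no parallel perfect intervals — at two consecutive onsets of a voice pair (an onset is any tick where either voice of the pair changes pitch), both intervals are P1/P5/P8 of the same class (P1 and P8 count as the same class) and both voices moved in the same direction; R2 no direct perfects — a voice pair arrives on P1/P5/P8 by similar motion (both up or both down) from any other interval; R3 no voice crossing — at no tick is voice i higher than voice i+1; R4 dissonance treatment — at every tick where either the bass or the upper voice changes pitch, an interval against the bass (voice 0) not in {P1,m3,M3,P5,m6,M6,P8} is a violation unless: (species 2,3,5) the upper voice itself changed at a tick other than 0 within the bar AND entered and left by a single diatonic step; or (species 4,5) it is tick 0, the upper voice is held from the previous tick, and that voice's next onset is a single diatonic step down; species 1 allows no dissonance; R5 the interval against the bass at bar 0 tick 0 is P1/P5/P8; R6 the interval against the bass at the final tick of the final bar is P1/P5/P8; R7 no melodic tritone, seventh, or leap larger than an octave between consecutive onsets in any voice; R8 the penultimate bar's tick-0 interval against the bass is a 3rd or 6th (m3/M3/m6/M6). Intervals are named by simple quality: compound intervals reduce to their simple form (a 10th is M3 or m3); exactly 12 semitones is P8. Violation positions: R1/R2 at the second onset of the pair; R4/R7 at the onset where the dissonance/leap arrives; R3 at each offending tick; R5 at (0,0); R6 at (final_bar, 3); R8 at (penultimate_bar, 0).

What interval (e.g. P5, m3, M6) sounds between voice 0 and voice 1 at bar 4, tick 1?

voice 0=E3 voice 1=G3 -> m3

m3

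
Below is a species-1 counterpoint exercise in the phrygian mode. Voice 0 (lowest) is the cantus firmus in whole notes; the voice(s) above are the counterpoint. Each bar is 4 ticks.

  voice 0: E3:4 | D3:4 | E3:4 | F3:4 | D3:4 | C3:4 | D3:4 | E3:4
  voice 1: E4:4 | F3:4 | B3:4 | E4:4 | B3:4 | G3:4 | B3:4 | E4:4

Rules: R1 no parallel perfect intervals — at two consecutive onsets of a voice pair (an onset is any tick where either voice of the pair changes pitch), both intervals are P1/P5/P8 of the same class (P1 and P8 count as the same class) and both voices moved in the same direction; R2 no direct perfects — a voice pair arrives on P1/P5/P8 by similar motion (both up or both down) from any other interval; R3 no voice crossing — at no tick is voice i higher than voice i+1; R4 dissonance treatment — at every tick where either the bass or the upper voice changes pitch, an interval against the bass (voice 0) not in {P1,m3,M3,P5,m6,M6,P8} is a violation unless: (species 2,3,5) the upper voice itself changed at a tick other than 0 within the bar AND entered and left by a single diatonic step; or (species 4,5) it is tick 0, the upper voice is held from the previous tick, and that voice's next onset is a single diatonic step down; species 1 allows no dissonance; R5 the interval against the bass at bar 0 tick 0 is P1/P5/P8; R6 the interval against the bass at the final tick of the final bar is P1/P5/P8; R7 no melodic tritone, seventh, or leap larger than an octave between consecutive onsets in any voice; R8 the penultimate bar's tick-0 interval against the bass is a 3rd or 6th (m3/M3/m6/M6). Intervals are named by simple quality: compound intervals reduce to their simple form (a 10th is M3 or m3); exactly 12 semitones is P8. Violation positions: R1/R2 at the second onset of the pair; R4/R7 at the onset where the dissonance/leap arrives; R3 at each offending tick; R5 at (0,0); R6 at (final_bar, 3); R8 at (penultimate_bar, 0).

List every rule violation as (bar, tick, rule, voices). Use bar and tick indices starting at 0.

(1, 0, R7, (1,))
(2, 0, R2, (0, 1))
(2, 0, R7, (1,))
(3, 0, R4, (0, 1))
(5, 0, R2, (0, 1))
(7, 0, R2, (0, 1))

bar 0: v0=E3 v1=E4 downbeat P8
bar 1: v0=D3 v1=F3 downbeat m3
bar 2: v0=E3 v1=B3 downbeat P5
bar 3: v0=F3 v1=E4 downbeat M7
bar 4: v0=D3 v1=B3 downbeat M6
bar 5: v0=C3 v1=G3 downbeat P5
bar 6: v0=D3 v1=B3 downbeat M6
bar 7: v0=E3 v1=E4 downbeat P8
  -> R7 @ bar 1 tick 0 v(1,): E4->F3 leap 11st
  -> R2 @ bar 2 tick 0 v(0, 1): D3/F3 m3 -> E3/B3 P5 similar
  -> R7 @ bar 2 tick 0 v(1,): F3->B3 leap 6st
  -> R4 @ bar 3 tick 0 v(0, 1): F3/E4 M7 untreated
  -> R2 @ bar 5 tick 0 v(0, 1): D3/B3 M6 -> C3/G3 P5 similar
  -> R2 @ bar 7 tick 0 v(0, 1): D3/B3 M6 -> E3/E4 P8 similar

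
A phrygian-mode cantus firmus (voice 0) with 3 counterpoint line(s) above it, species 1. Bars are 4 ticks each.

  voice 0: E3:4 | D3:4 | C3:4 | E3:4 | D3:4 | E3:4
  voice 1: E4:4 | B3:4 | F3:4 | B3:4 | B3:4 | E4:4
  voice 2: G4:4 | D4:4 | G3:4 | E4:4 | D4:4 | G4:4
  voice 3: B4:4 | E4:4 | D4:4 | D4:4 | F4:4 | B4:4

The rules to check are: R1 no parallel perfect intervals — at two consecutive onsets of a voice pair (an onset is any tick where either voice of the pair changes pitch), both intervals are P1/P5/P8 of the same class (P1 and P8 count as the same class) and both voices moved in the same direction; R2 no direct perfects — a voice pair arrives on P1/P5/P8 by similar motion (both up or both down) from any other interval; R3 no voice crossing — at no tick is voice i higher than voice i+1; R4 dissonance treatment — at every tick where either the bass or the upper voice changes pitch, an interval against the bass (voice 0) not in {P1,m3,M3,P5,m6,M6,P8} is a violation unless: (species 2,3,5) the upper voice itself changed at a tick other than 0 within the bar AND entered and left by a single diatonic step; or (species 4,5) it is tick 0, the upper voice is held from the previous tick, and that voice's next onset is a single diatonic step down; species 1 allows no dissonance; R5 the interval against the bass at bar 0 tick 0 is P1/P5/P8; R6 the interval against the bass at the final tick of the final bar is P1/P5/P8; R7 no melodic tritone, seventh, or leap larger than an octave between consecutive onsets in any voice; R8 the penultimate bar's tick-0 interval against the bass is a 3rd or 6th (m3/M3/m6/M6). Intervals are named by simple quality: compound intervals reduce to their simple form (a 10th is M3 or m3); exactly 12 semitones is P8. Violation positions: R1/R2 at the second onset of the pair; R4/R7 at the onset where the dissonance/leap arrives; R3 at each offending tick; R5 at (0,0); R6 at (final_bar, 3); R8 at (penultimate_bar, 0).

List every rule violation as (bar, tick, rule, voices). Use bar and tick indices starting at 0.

(0, 0, R5, (0, 2))
(1, 0, R2, (0, 2))
(1, 0, R4, (0, 3))
(2, 0, R2, (0, 2))
(2, 0, R2, (2, 3))
(2, 0, R4, (0, 1))
(2, 0, R4, (0, 3))
(2, 0, R7, (1,))
(3, 0, R2, (0, 1))
(3, 0, R2, (0, 2))
(3, 0, R3, (2, 3))
(3, 0, R4, (0, 3))
(3, 0, R7, (1,))
(3, 1, R3, (2, 3))
(3, 2, R3, (2, 3))
(3, 3, R3, (2, 3))
(4, 0, R1, (0, 2))
(4, 0, R8, (0, 2))
(5, 0, R2, (0, 1))
(5, 0, R2, (0, 3))
(5, 0, R2, (1, 3))
(5, 0, R7, (3,))
(5, 3, R6, (0, 2))

bar 0: v0=E3 v1=E4 v2=G4 v3=B4 downbeat P5
bar 1: v0=D3 v1=B3 v2=D4 v3=E4 downbeat M2
bar 2: v0=C3 v1=F3 v2=G3 v3=D4 downbeat M2
bar 3: v0=E3 v1=B3 v2=E4 v3=D4 downbeat m7
bar 4: v0=D3 v1=B3 v2=D4 v3=F4 downbeat m3
bar 5: v0=E3 v1=E4 v2=G4 v3=B4 downbeat P5
  -> R5 @ bar 0 tick 0 v(0, 2): opens on m3
  -> R2 @ bar 1 tick 0 v(0, 2): E3/G4 m3 -> D3/D4 P8 similar
  -> R4 @ bar 1 tick 0 v(0, 3): D3/E4 M2 untreated
  -> R2 @ bar 2 tick 0 v(0, 2): D3/D4 P8 -> C3/G3 P5 similar
  -> R2 @ bar 2 tick 0 v(2, 3): D4/E4 M2 -> G3/D4 P5 similar
  -> R4 @ bar 2 tick 0 v(0, 1): C3/F3 P4 untreated
  -> R4 @ bar 2 tick 0 v(0, 3): C3/D4 M2 untreated
  -> R7 @ bar 2 tick 0 v(1,): B3->F3 leap 6st
  -> R2 @ bar 3 tick 0 v(0, 1): C3/F3 P4 -> E3/B3 P5 similar
  -> R2 @ bar 3 tick 0 v(0, 2): C3/G3 P5 -> E3/E4 P8 similar
  -> R3 @ bar 3 tick 0 v(2, 3): E4 above D4
  -> R4 @ bar 3 tick 0 v(0, 3): E3/D4 m7 untreated
  -> R7 @ bar 3 tick 0 v(1,): F3->B3 leap 6st
  -> R3 @ bar 3 tick 1 v(2, 3): E4 above D4
  -> R3 @ bar 3 tick 2 v(2, 3): E4 above D4
  -> R3 @ bar 3 tick 3 v(2, 3): E4 above D4
  -> R1 @ bar 4 tick 0 v(0, 2): E3/E4 P8 -> D3/D4 P8 similar
  -> R8 @ bar 4 tick 0 v(0, 2): penult P8 not 3rd/6th
  -> R2 @ bar 5 tick 0 v(0, 1): D3/B3 M6 -> E3/E4 P8 similar
  -> R2 @ bar 5 tick 0 v(0, 3): D3/F4 m3 -> E3/B4 P5 similar
  -> R2 @ bar 5 tick 0 v(1, 3): B3/F4 TT -> E4/B4 P5 similar
  -> R7 @ bar 5 tick 0 v(3,): F4->B4 leap 6st
  -> R6 @ bar 5 tick 3 v(0, 2): closes on m3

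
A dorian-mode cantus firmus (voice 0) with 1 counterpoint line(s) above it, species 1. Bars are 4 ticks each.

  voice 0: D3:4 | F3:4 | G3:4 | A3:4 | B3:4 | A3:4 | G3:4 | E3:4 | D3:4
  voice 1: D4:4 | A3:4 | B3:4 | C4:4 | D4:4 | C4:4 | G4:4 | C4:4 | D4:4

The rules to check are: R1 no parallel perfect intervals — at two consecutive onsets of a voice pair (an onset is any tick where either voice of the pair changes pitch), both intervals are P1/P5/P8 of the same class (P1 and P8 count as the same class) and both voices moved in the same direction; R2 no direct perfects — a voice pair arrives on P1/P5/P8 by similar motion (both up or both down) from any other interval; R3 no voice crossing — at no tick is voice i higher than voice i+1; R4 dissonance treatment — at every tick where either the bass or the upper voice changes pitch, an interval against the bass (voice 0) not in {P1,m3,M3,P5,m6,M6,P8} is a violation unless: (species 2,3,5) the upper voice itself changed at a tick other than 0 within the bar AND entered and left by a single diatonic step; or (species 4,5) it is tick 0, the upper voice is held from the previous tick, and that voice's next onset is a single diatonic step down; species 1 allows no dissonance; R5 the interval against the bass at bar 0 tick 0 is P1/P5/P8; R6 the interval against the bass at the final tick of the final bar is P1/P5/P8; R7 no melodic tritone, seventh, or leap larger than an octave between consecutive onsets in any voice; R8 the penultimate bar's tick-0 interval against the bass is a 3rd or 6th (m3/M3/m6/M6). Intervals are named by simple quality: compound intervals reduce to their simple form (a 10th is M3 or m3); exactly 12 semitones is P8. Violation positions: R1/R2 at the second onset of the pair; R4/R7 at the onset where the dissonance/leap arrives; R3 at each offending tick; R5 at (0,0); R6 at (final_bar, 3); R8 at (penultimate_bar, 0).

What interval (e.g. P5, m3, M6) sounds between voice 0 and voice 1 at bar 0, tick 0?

P8

voice 0=D3 voice 1=D4 -> P8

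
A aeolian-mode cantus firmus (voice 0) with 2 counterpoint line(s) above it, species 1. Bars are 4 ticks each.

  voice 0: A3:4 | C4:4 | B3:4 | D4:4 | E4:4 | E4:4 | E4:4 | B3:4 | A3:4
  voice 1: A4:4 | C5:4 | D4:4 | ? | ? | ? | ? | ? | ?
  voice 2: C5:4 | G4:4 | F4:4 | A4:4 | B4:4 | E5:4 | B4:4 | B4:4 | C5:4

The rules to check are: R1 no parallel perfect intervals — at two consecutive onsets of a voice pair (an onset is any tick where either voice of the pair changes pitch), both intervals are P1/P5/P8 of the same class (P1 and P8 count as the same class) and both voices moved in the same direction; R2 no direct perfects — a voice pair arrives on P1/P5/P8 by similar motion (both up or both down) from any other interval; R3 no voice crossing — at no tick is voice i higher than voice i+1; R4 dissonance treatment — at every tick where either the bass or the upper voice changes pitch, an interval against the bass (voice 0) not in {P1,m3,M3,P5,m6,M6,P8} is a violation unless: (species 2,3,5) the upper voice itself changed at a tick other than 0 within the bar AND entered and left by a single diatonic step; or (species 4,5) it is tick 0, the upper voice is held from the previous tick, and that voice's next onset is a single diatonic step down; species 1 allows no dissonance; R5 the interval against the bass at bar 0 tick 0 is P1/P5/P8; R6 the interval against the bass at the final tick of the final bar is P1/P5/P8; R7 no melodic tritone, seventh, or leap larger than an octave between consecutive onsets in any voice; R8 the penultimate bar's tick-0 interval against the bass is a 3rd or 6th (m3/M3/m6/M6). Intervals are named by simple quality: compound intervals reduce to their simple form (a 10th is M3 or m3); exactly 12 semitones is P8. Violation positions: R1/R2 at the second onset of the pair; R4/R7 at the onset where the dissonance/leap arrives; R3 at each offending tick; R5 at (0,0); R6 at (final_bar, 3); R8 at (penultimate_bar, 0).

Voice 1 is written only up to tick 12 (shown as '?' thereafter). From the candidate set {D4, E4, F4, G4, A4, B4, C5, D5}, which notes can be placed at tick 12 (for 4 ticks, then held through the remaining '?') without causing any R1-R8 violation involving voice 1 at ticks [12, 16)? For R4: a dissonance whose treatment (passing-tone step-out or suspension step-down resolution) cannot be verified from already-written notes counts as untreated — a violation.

{D4, F4}

D4: legal
E4: violates R4
F4: legal
G4: violates R4
A4: violates R2
B4: violates R3
C5: violates R3,R4,R7
D5: violates R2,R3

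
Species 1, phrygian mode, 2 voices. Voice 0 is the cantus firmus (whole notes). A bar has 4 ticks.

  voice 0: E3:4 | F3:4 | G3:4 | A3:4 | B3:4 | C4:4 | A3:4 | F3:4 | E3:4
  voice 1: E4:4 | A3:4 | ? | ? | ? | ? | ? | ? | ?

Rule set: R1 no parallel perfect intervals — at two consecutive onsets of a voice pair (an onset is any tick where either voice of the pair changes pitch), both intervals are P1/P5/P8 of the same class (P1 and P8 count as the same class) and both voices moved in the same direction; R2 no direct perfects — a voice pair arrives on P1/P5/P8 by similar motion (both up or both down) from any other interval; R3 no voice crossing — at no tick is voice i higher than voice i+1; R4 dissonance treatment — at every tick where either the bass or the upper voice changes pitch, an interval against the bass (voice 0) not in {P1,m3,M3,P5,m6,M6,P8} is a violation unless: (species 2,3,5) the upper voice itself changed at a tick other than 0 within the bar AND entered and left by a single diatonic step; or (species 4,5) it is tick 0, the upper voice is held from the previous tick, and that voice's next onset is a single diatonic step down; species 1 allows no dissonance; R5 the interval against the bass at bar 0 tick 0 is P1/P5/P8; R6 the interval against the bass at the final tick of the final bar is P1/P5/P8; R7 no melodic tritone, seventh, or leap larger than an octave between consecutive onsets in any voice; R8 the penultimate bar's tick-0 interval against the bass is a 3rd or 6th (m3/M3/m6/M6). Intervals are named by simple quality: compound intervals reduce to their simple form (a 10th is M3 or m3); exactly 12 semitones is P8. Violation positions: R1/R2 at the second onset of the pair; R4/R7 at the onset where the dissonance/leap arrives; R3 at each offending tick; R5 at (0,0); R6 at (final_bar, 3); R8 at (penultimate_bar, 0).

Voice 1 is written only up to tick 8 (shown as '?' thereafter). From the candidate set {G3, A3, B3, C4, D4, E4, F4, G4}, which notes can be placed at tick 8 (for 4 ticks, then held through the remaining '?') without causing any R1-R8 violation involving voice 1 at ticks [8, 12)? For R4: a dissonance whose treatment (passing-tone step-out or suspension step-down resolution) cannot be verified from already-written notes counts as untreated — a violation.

G3: legal
A3: violates R4
B3: legal
C4: violates R4
D4: violates R2
E4: legal
F4: violates R4
G4: violates R2,R7

{B3, E4, G3}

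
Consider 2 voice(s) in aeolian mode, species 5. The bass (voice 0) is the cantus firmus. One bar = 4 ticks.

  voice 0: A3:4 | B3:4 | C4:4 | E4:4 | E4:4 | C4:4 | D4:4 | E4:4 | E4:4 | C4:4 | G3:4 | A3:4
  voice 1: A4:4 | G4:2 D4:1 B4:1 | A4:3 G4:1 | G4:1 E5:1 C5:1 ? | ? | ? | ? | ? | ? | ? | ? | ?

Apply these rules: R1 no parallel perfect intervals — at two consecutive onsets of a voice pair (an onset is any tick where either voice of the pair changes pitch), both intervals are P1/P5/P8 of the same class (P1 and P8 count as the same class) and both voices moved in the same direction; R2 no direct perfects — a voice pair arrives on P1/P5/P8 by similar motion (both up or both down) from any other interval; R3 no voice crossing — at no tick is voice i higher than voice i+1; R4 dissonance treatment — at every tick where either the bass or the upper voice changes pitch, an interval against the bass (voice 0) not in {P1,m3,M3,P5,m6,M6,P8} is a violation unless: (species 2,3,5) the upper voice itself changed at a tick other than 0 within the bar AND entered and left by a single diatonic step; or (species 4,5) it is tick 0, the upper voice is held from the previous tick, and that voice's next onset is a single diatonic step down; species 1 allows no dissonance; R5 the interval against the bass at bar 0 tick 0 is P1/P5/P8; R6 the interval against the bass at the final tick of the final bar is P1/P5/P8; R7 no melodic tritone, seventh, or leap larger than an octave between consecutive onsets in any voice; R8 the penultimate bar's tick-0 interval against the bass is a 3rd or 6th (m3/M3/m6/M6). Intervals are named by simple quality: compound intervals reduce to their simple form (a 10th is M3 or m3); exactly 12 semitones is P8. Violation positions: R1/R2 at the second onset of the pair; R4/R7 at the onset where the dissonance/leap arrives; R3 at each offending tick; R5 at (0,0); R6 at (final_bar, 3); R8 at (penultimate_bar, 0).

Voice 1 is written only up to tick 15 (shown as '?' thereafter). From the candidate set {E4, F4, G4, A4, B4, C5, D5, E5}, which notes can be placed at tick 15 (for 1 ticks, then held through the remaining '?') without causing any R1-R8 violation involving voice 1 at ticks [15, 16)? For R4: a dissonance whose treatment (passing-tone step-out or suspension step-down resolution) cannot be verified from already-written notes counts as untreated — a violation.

E4: legal
F4: violates R4
G4: legal
A4: violates R4
B4: legal
C5: legal
D5: violates R4
E5: legal

{B4, C5, E4, E5, G4}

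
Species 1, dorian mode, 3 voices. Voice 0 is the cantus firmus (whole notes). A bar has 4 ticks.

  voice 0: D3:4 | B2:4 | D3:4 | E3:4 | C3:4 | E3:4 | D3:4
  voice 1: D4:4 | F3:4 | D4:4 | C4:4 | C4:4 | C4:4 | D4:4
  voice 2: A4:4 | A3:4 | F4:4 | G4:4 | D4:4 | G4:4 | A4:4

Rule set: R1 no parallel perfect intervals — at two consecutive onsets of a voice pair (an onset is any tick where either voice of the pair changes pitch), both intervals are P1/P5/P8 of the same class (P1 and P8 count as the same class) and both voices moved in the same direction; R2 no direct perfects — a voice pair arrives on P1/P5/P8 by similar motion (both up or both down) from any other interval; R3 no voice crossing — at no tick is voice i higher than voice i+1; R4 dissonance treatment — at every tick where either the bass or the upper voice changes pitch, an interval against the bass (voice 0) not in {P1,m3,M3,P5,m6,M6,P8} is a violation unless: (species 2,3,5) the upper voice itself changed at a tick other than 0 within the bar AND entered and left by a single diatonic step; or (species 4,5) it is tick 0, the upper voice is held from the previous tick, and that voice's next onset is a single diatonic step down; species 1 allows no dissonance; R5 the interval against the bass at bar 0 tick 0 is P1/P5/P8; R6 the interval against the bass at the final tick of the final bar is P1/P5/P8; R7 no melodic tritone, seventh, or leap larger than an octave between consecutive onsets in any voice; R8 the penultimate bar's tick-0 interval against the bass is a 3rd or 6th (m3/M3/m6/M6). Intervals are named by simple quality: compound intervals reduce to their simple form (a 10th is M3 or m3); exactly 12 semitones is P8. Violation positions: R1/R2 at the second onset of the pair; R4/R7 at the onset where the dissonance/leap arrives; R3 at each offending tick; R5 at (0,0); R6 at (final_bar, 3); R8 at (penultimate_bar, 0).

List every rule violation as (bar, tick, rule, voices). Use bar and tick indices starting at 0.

bar 0: v0=D3 v1=D4 v2=A4 downbeat P5
bar 1: v0=B2 v1=F3 v2=A3 downbeat m7
bar 2: v0=D3 v1=D4 v2=F4 downbeat m3
bar 3: v0=E3 v1=C4 v2=G4 downbeat m3
bar 4: v0=C3 v1=C4 v2=D4 downbeat M2
bar 5: v0=E3 v1=C4 v2=G4 downbeat m3
bar 6: v0=D3 v1=D4 v2=A4 downbeat P5
  -> R4 @ bar 1 tick 0 v(0, 1): B2/F3 TT untreated
  -> R4 @ bar 1 tick 0 v(0, 2): B2/A3 m7 untreated
  -> R2 @ bar 2 tick 0 v(0, 1): B2/F3 TT -> D3/D4 P8 similar
  -> R4 @ bar 4 tick 0 v(0, 2): C3/D4 M2 untreated
  -> R1 @ bar 6 tick 0 v(1, 2): C4/G4 P5 -> D4/A4 P5 similar

(1, 0, R4, (0, 1))
(1, 0, R4, (0, 2))
(2, 0, R2, (0, 1))
(4, 0, R4, (0, 2))
(6, 0, R1, (1, 2))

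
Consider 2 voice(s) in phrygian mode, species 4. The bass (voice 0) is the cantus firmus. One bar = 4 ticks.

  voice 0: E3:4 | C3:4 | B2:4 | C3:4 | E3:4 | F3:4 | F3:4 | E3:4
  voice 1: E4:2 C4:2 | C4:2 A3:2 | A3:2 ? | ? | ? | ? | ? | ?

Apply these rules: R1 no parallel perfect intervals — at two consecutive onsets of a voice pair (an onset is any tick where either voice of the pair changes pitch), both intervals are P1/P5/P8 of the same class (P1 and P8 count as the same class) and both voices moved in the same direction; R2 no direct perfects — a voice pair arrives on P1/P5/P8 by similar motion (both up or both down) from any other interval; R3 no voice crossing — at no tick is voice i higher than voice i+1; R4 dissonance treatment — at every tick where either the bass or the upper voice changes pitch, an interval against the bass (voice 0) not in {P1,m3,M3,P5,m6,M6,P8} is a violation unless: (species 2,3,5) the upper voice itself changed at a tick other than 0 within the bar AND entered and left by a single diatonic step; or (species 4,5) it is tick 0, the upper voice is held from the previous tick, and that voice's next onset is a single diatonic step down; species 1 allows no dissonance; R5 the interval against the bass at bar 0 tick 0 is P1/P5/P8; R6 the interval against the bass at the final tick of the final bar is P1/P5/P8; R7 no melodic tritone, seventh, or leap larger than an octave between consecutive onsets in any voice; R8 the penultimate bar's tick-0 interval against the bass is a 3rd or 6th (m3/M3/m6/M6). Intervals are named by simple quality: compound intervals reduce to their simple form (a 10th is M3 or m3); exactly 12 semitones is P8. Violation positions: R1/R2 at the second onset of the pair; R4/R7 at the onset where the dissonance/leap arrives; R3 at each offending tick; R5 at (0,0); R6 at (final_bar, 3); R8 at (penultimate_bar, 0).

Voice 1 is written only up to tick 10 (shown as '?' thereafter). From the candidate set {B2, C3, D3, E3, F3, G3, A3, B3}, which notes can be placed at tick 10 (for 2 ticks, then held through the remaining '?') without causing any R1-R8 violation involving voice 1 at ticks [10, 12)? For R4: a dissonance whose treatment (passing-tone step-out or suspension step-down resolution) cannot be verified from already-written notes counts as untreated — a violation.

B2: violates R7
C3: violates R4
D3: legal
E3: violates R4
F3: violates R4
G3: legal
A3: legal
B3: legal

{A3, B3, D3, G3}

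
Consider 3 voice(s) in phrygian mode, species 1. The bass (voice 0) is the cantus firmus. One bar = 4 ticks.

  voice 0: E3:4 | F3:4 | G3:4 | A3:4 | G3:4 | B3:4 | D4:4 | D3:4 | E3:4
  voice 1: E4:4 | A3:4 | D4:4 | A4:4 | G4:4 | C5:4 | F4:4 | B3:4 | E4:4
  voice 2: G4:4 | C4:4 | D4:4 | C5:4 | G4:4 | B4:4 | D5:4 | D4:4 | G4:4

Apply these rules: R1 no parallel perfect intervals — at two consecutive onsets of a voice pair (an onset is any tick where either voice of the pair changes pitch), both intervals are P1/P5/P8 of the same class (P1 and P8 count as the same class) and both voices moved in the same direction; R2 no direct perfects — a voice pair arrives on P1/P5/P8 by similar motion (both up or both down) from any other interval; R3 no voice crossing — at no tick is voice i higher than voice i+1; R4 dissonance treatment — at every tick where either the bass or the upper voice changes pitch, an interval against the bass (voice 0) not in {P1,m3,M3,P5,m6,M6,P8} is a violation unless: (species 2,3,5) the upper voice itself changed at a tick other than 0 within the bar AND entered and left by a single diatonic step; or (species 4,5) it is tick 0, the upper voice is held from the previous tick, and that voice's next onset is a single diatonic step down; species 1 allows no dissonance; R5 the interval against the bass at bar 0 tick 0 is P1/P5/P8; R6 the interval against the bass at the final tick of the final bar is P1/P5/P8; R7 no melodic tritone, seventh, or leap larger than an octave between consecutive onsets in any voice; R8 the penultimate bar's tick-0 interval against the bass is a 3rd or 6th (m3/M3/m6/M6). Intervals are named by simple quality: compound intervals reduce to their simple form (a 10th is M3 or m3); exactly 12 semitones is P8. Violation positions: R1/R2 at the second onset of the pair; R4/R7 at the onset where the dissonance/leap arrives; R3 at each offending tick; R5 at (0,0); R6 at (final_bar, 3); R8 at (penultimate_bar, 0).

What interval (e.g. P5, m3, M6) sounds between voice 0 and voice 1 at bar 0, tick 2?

P8

voice 0=E3 voice 1=E4 -> P8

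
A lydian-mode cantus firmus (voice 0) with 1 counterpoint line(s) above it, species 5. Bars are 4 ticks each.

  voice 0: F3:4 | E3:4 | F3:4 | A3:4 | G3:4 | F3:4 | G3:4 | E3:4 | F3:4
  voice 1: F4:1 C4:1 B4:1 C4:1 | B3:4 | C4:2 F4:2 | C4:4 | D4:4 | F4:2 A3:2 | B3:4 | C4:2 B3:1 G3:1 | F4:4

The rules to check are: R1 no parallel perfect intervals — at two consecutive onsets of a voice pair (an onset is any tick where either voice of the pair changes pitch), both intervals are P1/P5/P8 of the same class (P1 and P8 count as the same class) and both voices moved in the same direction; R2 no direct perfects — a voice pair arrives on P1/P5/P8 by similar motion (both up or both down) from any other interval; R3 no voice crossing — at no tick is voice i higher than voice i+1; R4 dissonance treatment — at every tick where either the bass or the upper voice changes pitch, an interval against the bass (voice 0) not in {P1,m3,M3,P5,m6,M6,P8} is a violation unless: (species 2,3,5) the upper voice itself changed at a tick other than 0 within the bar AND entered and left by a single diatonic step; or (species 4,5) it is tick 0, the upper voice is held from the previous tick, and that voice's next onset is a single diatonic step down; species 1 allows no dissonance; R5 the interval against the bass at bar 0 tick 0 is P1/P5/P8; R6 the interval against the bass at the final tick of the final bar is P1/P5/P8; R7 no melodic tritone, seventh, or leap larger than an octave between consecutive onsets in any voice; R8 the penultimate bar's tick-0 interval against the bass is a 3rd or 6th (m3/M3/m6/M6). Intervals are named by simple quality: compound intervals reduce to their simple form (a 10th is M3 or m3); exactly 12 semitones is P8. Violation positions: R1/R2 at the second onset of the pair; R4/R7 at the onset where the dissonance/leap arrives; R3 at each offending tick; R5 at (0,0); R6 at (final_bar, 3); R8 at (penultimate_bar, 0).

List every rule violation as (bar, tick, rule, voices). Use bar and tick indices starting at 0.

bar 0: v0=F3 v1=F4 downbeat P8
bar 1: v0=E3 v1=B3 downbeat P5
bar 2: v0=F3 v1=C4 downbeat P5
bar 3: v0=A3 v1=C4 downbeat m3
bar 4: v0=G3 v1=D4 downbeat P5
bar 5: v0=F3 v1=F4 downbeat P8
bar 6: v0=G3 v1=B3 downbeat M3
bar 7: v0=E3 v1=C4 downbeat m6
bar 8: v0=F3 v1=F4 downbeat P8
  -> R4 @ bar 0 tick 2 v(0, 1): F3/B4 TT untreated
  -> R7 @ bar 0 tick 2 v(1,): C4->B4 leap 11st
  -> R7 @ bar 0 tick 3 v(1,): B4->C4 leap 11st
  -> R1 @ bar 1 tick 0 v(0, 1): F3/C4 P5 -> E3/B3 P5 similar
  -> R1 @ bar 2 tick 0 v(0, 1): E3/B3 P5 -> F3/C4 P5 similar
  -> R2 @ bar 8 tick 0 v(0, 1): E3/G3 m3 -> F3/F4 P8 similar
  -> R7 @ bar 8 tick 0 v(1,): G3->F4 leap 10st

(0, 2, R4, (0, 1))
(0, 2, R7, (1,))
(0, 3, R7, (1,))
(1, 0, R1, (0, 1))
(2, 0, R1, (0, 1))
(8, 0, R2, (0, 1))
(8, 0, R7, (1,))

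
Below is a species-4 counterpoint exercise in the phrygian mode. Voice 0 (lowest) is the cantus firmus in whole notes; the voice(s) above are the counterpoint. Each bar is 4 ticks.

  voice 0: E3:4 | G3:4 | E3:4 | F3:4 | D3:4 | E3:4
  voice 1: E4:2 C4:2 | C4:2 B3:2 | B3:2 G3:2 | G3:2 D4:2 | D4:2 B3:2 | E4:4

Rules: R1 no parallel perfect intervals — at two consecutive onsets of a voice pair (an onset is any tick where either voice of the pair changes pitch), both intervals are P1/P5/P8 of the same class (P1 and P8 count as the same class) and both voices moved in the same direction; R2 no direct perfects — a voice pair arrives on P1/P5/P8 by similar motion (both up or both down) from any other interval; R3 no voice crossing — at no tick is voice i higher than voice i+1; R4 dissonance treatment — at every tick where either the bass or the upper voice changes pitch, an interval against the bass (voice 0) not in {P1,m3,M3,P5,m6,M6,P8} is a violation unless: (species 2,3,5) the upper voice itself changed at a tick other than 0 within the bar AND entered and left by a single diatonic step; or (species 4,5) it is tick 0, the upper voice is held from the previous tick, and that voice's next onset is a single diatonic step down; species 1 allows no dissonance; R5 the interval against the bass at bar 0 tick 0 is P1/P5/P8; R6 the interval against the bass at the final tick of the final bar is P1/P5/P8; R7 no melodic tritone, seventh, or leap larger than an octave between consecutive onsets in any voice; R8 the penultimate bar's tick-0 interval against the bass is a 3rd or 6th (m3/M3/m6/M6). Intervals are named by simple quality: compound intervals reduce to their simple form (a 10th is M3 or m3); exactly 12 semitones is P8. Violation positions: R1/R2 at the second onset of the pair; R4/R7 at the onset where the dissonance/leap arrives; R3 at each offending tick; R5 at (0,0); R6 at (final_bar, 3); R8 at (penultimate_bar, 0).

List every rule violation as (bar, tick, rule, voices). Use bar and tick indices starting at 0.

(3, 0, R4, (0, 1))
(4, 0, R8, (0, 1))
(5, 0, R2, (0, 1))

bar 0: v0=E3 v1=E4 downbeat P8
bar 1: v0=G3 v1=C4 downbeat P4
bar 2: v0=E3 v1=B3 downbeat P5
bar 3: v0=F3 v1=G3 downbeat M2
bar 4: v0=D3 v1=D4 downbeat P8
bar 5: v0=E3 v1=E4 downbeat P8
  -> R4 @ bar 3 tick 0 v(0, 1): F3/G3 M2 untreated
  -> R8 @ bar 4 tick 0 v(0, 1): penult P8 not 3rd/6th
  -> R2 @ bar 5 tick 0 v(0, 1): D3/B3 M6 -> E3/E4 P8 similar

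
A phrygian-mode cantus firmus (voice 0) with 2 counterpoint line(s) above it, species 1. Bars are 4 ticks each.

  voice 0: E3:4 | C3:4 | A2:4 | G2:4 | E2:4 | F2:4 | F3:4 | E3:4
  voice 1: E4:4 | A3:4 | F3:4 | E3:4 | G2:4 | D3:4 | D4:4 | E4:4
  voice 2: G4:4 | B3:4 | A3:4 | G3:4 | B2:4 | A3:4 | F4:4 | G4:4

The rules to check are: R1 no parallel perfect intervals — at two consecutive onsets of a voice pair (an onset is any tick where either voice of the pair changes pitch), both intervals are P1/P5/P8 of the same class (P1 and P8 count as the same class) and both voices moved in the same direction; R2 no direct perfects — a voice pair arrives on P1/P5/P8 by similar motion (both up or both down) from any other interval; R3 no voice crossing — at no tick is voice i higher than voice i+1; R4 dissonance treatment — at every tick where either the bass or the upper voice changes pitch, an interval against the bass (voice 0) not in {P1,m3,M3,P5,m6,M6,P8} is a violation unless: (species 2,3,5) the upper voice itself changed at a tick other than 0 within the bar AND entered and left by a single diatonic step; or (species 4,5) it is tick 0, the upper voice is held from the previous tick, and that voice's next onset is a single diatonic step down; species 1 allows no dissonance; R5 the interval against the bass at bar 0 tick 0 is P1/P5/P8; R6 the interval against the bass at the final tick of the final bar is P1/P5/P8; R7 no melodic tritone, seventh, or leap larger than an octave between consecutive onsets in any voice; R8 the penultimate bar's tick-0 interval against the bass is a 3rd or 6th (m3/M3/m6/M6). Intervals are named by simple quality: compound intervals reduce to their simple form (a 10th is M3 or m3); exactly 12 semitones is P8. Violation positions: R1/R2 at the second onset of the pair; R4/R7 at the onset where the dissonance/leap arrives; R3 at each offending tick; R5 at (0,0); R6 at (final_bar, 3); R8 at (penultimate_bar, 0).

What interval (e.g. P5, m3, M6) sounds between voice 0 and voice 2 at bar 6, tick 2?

voice 0=F3 voice 2=F4 -> P8

P8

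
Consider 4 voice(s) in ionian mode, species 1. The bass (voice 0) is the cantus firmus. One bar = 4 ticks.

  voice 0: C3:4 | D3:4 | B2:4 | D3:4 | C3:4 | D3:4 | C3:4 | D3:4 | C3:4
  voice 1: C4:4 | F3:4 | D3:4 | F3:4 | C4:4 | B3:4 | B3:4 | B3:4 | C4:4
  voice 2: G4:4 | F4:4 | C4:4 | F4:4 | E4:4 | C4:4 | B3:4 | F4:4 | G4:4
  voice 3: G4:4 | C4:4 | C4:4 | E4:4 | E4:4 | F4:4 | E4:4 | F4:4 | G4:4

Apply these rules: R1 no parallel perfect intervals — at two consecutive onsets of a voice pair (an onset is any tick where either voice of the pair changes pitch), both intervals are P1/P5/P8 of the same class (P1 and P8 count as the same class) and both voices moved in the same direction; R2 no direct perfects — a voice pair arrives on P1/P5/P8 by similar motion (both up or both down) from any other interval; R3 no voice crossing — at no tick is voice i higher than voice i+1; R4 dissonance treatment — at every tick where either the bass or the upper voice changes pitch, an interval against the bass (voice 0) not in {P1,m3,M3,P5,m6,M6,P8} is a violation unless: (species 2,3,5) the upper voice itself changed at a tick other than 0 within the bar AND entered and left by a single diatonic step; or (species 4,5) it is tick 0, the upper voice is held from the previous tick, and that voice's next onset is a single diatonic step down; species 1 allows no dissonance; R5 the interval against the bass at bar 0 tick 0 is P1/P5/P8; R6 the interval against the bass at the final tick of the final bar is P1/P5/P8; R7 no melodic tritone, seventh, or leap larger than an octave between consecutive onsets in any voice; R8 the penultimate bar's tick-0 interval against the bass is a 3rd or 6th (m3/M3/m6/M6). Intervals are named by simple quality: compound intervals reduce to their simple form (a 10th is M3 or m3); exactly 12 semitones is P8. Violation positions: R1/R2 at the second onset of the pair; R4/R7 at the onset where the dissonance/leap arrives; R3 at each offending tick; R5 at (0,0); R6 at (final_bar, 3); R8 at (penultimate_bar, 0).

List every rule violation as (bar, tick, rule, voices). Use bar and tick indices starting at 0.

(1, 0, R1, (1, 3))
(1, 0, R2, (1, 2))
(1, 0, R3, (2, 3))
(1, 0, R4, (0, 3))
(1, 1, R3, (2, 3))
(1, 2, R3, (2, 3))
(1, 3, R3, (2, 3))
(2, 0, R4, (0, 2))
(2, 0, R4, (0, 3))
(3, 0, R2, (1, 2))
(3, 0, R3, (2, 3))
(3, 0, R4, (0, 3))
(3, 1, R3, (2, 3))
(3, 2, R3, (2, 3))
(3, 3, R3, (2, 3))
(5, 0, R4, (0, 2))
(6, 0, R4, (0, 1))
(6, 0, R4, (0, 2))
(7, 0, R2, (2, 3))
(7, 0, R7, (2,))
(8, 0, R1, (2, 3))
(8, 0, R2, (1, 2))
(8, 0, R2, (1, 3))

bar 0: v0=C3 v1=C4 v2=G4 v3=G4 downbeat P5
bar 1: v0=D3 v1=F3 v2=F4 v3=C4 downbeat m7
bar 2: v0=B2 v1=D3 v2=C4 v3=C4 downbeat m2
bar 3: v0=D3 v1=F3 v2=F4 v3=E4 downbeat M2
bar 4: v0=C3 v1=C4 v2=E4 v3=E4 downbeat M3
bar 5: v0=D3 v1=B3 v2=C4 v3=F4 downbeat m3
bar 6: v0=C3 v1=B3 v2=B3 v3=E4 downbeat M3
bar 7: v0=D3 v1=B3 v2=F4 v3=F4 downbeat m3
bar 8: v0=C3 v1=C4 v2=G4 v3=G4 downbeat P5
  -> R1 @ bar 1 tick 0 v(1, 3): C4/G4 P5 -> F3/C4 P5 similar
  -> R2 @ bar 1 tick 0 v(1, 2): C4/G4 P5 -> F3/F4 P8 similar
  -> R3 @ bar 1 tick 0 v(2, 3): F4 above C4
  -> R4 @ bar 1 tick 0 v(0, 3): D3/C4 m7 untreated
  -> R3 @ bar 1 tick 1 v(2, 3): F4 above C4
  -> R3 @ bar 1 tick 2 v(2, 3): F4 above C4
  -> R3 @ bar 1 tick 3 v(2, 3): F4 above C4
  -> R4 @ bar 2 tick 0 v(0, 2): B2/C4 m2 untreated
  -> R4 @ bar 2 tick 0 v(0, 3): B2/C4 m2 untreated
  -> R2 @ bar 3 tick 0 v(1, 2): D3/C4 m7 -> F3/F4 P8 similar
  -> R3 @ bar 3 tick 0 v(2, 3): F4 above E4
  -> R4 @ bar 3 tick 0 v(0, 3): D3/E4 M2 untreated
  -> R3 @ bar 3 tick 1 v(2, 3): F4 above E4
  -> R3 @ bar 3 tick 2 v(2, 3): F4 above E4
  -> R3 @ bar 3 tick 3 v(2, 3): F4 above E4
  -> R4 @ bar 5 tick 0 v(0, 2): D3/C4 m7 untreated
  -> R4 @ bar 6 tick 0 v(0, 1): C3/B3 M7 untreated
  -> R4 @ bar 6 tick 0 v(0, 2): C3/B3 M7 untreated
  -> R2 @ bar 7 tick 0 v(2, 3): B3/E4 P4 -> F4/F4 P1 similar
  -> R7 @ bar 7 tick 0 v(2,): B3->F4 leap 6st
  -> R1 @ bar 8 tick 0 v(2, 3): F4/F4 P1 -> G4/G4 P1 similar
  -> R2 @ bar 8 tick 0 v(1, 2): B3/F4 TT -> C4/G4 P5 similar
  -> R2 @ bar 8 tick 0 v(1, 3): B3/F4 TT -> C4/G4 P5 similar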